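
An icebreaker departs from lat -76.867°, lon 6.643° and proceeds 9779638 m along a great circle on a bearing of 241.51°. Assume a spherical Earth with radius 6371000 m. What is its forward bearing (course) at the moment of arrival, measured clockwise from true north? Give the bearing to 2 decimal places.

final bearing 348.36°

The arc subtends δ = 9779638/6371000 = 1.535024 rad at the centre.
Converting: φ₁ = -1.341582 rad, θ = 4.215145 rad.
sin φ₂ = sin φ₁ cos δ + cos φ₁ sin δ cos θ = (-0.973845)(0.035765) + (0.227212)(0.999360)(-0.477005) = -0.143141
φ₂ = asin(-0.143141) = -0.143635 rad = -8.230°.
Then Δλ = atan2(-0.199569, -0.103633) = -2.049751 rad, from sin θ sin δ cos φ₁ over cos δ − sin φ₁ sin φ₂.
Hence λ₂ = 6.643° + -117.442° = -110.799°.
The forward bearing on arrival equals the back-azimuth from the destination plus 180°.
Back-azimuth from P₂ (-8.23°, -110.80°) to P₁ (-76.87°, 6.64°), with Δλ' = λ₁ − λ₂ = 117.44°: atan2( sin Δλ' cos φ₁ , cos φ₂ sin φ₁ − sin φ₂ cos φ₁ cos Δλ' ) = 168.36°.
Final bearing = (168.36° + 180°) mod 360° = 348.36°.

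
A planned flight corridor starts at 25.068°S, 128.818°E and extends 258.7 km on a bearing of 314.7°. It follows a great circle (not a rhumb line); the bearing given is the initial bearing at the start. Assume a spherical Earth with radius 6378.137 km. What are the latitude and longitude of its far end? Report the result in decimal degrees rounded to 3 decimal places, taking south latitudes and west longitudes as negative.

Central angle δ = d/R = 0.040560 rad.
With φ₁ = -25.068° = -0.437519 rad and θ = 314.7° = 5.492551 rad:
Destination latitude: φ₂ = arcsin( sin φ₁ cos δ + cos φ₁ sin δ cos θ ) = arcsin(-0.397510) = -23.423°.
Δλ = atan2( sin θ sin δ cos φ₁ , cos δ − sin φ₁ sin φ₂ ) = atan2(-0.026108, 0.830755) = -0.031416 rad = -1.800°.
λ₂ = λ₁ + Δλ = 127.018°.

latitude -23.423°, longitude 127.018°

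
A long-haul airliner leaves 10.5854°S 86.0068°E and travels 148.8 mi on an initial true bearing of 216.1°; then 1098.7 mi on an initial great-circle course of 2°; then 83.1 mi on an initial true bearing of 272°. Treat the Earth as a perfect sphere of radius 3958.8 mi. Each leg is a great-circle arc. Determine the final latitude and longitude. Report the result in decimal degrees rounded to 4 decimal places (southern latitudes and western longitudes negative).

latitude 3.6106°, longitude 84.0528°

Apply the spherical direct solution leg by leg, carrying full precision between legs.
Leg 1: from (-10.5854°, 86.0068°), δ = 148.8/3958.8 = 0.037587 rad, θ = 216.1° → φ = -12.3227°, λ = 84.7082°.
Leg 2: from (-12.3227°, 84.7082°), δ = 1098.7/3958.8 = 0.277534 rad, θ = 2° → φ = 3.5695°, λ = 85.2571°.
Leg 3: from (3.5695°, 85.2571°), δ = 83.1/3958.8 = 0.020991 rad, θ = 272° → φ = 3.6106°, λ = 84.0528°.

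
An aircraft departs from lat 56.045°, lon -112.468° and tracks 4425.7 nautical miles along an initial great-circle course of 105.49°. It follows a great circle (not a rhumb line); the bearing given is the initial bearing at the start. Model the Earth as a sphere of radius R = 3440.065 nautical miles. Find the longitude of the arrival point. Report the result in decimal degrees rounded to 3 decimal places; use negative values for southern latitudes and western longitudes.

Angular distance δ = d/R = 4425.7 / 3440.065 = 1.286516 rad.
Converting: φ₁ = 0.978170 rad, θ = 1.841148 rad.
Applying the spherical law of cosines for sides, sin φ₂ = sin φ₁ cos δ + cos φ₁ sin δ cos θ = 0.089458, so φ₂ = 5.132°.
Δλ = atan2( sin θ sin δ cos φ₁ , cos δ − sin φ₁ sin φ₂ ) = atan2(0.516650, 0.206263) = 1.190952 rad = 68.237°.
λ₂ = -112.468° + 68.237° = -44.231°.

longitude -44.231°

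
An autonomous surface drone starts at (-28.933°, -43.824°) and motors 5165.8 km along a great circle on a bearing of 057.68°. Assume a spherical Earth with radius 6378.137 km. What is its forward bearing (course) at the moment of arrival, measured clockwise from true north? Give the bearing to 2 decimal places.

final bearing 47.70°

Angular distance δ = d/R = 5165.8 / 6378.137 = 0.809923 rad.
Converting: φ₁ = -0.504976 rad, θ = 1.006706 rad.
Applying the spherical law of cosines for sides, sin φ₂ = sin φ₁ cos δ + cos φ₁ sin δ cos θ = 0.005284, so φ₂ = 0.303°.
For the longitude increment, Δλ = atan2( sin θ sin δ cos φ₁, cos δ − sin φ₁ sin φ₂ ) = atan2(0.535642, 0.692110) = 37.737°.
λ₂ = λ₁ + Δλ = -6.087°.
The forward bearing on arrival equals the back-azimuth from the destination plus 180°.
Back-azimuth from P₂ (0.30°, -6.09°) to P₁ (-28.93°, -43.82°), with Δλ' = λ₁ − λ₂ = -37.74°: atan2( sin Δλ' cos φ₁ , cos φ₂ sin φ₁ − sin φ₂ cos φ₁ cos Δλ' ) = 227.70°.
Final bearing = (227.70° + 180°) mod 360° = 47.70°.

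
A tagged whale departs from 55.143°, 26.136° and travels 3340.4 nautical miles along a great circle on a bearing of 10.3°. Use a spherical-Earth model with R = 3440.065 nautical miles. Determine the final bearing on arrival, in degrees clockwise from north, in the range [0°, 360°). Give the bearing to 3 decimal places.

Angular distance δ = d/R = 3340.4 / 3440.065 = 0.971028 rad.
Start latitude φ₁ = 0.962427 rad; initial bearing θ = 0.179769 rad.
sin φ₂ = sin φ₁ cos δ + cos φ₁ sin δ cos θ = (0.820581)(0.564451) + (0.571530)(0.825466)(0.983885) = 0.927354
φ₂ = asin(0.927354) = 1.187279 rad = 68.026°.
Then Δλ = atan2(0.084355, -0.196518) = 2.736129 rad, from sin θ sin δ cos φ₁ over cos δ − sin φ₁ sin φ₂.
λ₂ = 26.136° + 156.769° = 182.905°, normalized to (−180°, 180°] → -177.095°.
The forward bearing on arrival equals the back-azimuth from the destination plus 180°.
Back-azimuth from P₂ (68.026°, -177.095°) to P₁ (55.143°, 26.136°), with Δλ' = λ₁ − λ₂ = 203.231°: atan2( sin Δλ' cos φ₁ , cos φ₂ sin φ₁ − sin φ₂ cos φ₁ cos Δλ' ) = 344.151°.
Final bearing = (344.151° + 180°) mod 360° = 164.151°.

final bearing 164.151°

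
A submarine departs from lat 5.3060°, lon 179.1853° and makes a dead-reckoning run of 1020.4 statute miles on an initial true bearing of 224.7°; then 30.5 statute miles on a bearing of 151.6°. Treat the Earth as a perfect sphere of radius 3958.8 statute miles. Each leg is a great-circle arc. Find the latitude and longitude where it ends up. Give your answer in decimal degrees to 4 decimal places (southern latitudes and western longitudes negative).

latitude -5.6090°, longitude 169.0236°

Apply the spherical direct solution leg by leg, carrying full precision between legs.
Leg 1: from (5.3060°, 179.1853°), δ = 1020.4/3958.8 = 0.257755 rad, θ = 224.7° → φ = -5.2208°, λ = 168.8127°.
Leg 2: from (-5.2208°, 168.8127°), δ = 30.5/3958.8 = 0.007704 rad, θ = 151.6° → φ = -5.6090°, λ = 169.0236°.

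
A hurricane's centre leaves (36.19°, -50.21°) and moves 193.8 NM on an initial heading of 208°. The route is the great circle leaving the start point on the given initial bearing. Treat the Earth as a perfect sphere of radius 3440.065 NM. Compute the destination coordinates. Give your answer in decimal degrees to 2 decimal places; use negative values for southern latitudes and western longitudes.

The arc subtends δ = 193.8/3440.065 = 0.056336 rad at the centre.
With φ₁ = 36.19° = 0.631635 rad and θ = 208° = 3.630285 rad:
Applying the spherical law of cosines for sides, sin φ₂ = sin φ₁ cos δ + cos φ₁ sin δ cos θ = 0.549404, so φ₂ = 33.33°.
For the longitude increment, Δλ = atan2( sin θ sin δ cos φ₁, cos δ − sin φ₁ sin φ₂ ) = atan2(-0.021334, 0.674010) = -1.81°.
λ₂ = λ₁ + Δλ = -52.02°.

latitude 33.33°, longitude -52.02°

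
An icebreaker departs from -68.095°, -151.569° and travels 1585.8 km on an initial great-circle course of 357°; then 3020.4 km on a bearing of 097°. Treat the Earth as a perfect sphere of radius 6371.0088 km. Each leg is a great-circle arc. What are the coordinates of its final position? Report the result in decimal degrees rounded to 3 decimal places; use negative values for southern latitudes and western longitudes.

latitude -48.695°, longitude -109.469°

Apply the spherical direct solution leg by leg, carrying full precision between legs.
Leg 1: from (-68.095°, -151.569°), δ = 1585.8/6371.0088 = 0.248909 rad, θ = 357° → φ = -53.846°, λ = -152.821°.
Leg 2: from (-53.846°, -152.821°), δ = 3020.4/6371.0088 = 0.474085 rad, θ = 97° → φ = -48.695°, λ = -109.469°.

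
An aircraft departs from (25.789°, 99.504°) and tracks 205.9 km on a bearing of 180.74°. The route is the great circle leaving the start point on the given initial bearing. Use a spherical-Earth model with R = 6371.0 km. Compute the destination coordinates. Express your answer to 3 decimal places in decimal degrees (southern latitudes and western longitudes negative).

latitude 23.937°, longitude 99.478°

Angular distance δ = d/R = 205.9 / 6371 = 0.032318 rad.
Start latitude φ₁ = 0.450103 rad; initial bearing θ = 3.154508 rad.
Destination latitude: φ₂ = arcsin( sin φ₁ cos δ + cos φ₁ sin δ cos θ ) = arcsin(0.405739) = 23.937°.
Then Δλ = atan2(-0.000376, 0.822958) = -0.000457 rad, from sin θ sin δ cos φ₁ over cos δ − sin φ₁ sin φ₂.
Hence λ₂ = 99.504° + -0.026° = 99.478°.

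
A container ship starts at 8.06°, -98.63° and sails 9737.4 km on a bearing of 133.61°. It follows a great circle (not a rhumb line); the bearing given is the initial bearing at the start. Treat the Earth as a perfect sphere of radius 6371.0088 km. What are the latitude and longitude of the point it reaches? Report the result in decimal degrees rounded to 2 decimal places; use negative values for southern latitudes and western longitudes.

latitude -42.56°, longitude -19.48°

Central angle δ = d/R = 1.528392 rad.
With φ₁ = 8.06° = 0.140674 rad and θ = 133.61° = 2.331934 rad:
sin φ₂ = sin φ₁ cos δ + cos φ₁ sin δ cos θ = (0.140210)(0.042391) + (0.990122)(0.999101)(-0.689746) = -0.676375
φ₂ = asin(-0.676375) = -0.742830 rad = -42.56°.
Δλ = atan2( sin θ sin δ cos φ₁ , cos δ − sin φ₁ sin φ₂ ) = atan2(0.716255, 0.137226) = 1.381502 rad = 79.15°.
Hence λ₂ = -98.63° + 79.15° = -19.48°.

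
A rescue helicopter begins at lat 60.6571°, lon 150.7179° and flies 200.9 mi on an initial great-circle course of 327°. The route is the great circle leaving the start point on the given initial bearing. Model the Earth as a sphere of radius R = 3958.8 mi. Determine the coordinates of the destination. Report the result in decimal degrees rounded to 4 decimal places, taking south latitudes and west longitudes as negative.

latitude 63.0532°, longitude 147.2227°

The arc subtends δ = 200.9/3958.8 = 0.050748 rad at the centre.
Start latitude φ₁ = 1.058666 rad; initial bearing θ = 5.707227 rad.
sin φ₂ = sin φ₁ cos δ + cos φ₁ sin δ cos θ = (0.871703)(0.998713) + (0.490035)(0.050726)(0.838671) = 0.891428
φ₂ = asin(0.891428) = 1.100486 rad = 63.0532°.
Then Δλ = atan2(-0.013538, 0.221653) = -0.061003 rad, from sin θ sin δ cos φ₁ over cos δ − sin φ₁ sin φ₂.
Hence λ₂ = 150.7179° + -3.4952° = 147.2227°.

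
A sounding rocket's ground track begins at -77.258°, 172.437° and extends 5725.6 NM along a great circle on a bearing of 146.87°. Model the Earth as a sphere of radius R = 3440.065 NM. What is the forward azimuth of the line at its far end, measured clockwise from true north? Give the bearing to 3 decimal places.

The arc subtends δ = 5725.6/3440.065 = 1.664387 rad at the centre.
Converting: φ₁ = -1.348406 rad, θ = 2.563365 rad.
Destination latitude: φ₂ = arcsin( sin φ₁ cos δ + cos φ₁ sin δ cos θ ) = arcsin(-0.092744) = -5.321°.
For the longitude increment, Δλ = atan2( sin θ sin δ cos φ₁, cos δ − sin φ₁ sin φ₂ ) = atan2(0.120018, -0.183914) = 146.872°.
λ₂ = 172.437° + 146.872° = 319.309°, normalized to (−180°, 180°] → -40.691°.
The forward bearing on arrival equals the back-azimuth from the destination plus 180°.
Back-azimuth from P₂ (-5.321°, -40.691°) to P₁ (-77.258°, 172.437°), with Δλ' = λ₁ − λ₂ = 213.128°: atan2( sin Δλ' cos φ₁ , cos φ₂ sin φ₁ − sin φ₂ cos φ₁ cos Δλ' ) = 186.954°.
Final bearing = (186.954° + 180°) mod 360° = 6.954°.

final bearing 6.954°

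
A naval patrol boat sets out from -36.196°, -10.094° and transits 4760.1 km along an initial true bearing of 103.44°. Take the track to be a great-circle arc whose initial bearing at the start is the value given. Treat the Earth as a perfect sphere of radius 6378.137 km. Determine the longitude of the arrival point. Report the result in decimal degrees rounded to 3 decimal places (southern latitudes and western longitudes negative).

δ = 4760.1/6378.137 = 0.746315 rad (42.7607°).
With φ₁ = -36.196° = -0.631739 rad and θ = 103.44° = 1.805369 rad:
sin φ₂ = sin φ₁ cos δ + cos φ₁ sin δ cos θ = (-0.590549)(0.734196) + (0.807002)(0.678938)(-0.232427) = -0.560926
φ₂ = asin(-0.560926) = -0.595504 rad = -34.120°.
Then Δλ = atan2(0.532899, 0.402941) = 0.923384 rad, from sin θ sin δ cos φ₁ over cos δ − sin φ₁ sin φ₂.
Hence λ₂ = -10.094° + 52.906° = 42.812°.

longitude 42.812°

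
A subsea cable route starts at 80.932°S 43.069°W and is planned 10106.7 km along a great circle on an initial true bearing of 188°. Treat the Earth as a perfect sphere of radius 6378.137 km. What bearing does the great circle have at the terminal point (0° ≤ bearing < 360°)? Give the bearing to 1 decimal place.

Angular distance δ = d/R = 10106.7 / 6378.137 = 1.584585 rad.
Start latitude φ₁ = -1.412530 rad; initial bearing θ = 3.281219 rad.
Applying the spherical law of cosines for sides, sin φ₂ = sin φ₁ cos δ + cos φ₁ sin δ cos θ = -0.142442, so φ₂ = -8.189°.
Δλ = atan2( sin θ sin δ cos φ₁ , cos δ − sin φ₁ sin φ₂ ) = atan2(-0.021933, -0.154450) = -3.000532 rad = -171.918°.
λ₂ = -43.069° + -171.918° = -214.987°, normalized to (−180°, 180°] → 145.013°.
The forward bearing on arrival equals the back-azimuth from the destination plus 180°.
Back-azimuth from P₂ (-8.2°, 145.0°) to P₁ (-80.9°, -43.1°), with Δλ' = λ₁ − λ₂ = -188.1°: atan2( sin Δλ' cos φ₁ , cos φ₂ sin φ₁ − sin φ₂ cos φ₁ cos Δλ' ) = 178.7°.
Final bearing = (178.7° + 180°) mod 360° = 358.7°.

final bearing 358.7°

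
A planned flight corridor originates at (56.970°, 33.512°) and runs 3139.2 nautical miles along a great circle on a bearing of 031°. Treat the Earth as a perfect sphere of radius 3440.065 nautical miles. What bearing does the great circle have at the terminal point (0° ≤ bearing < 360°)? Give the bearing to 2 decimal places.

Central angle δ = d/R = 0.912541 rad.
With φ₁ = 56.970° = 0.994314 rad and θ = 31° = 0.541052 rad:
Destination latitude: φ₂ = arcsin( sin φ₁ cos δ + cos φ₁ sin δ cos θ ) = arcsin(0.882474) = 61.942°.
Δλ = atan2( sin θ sin δ cos φ₁ , cos δ − sin φ₁ sin φ₂ ) = atan2(0.222079, -0.128115) = 2.094050 rad = 119.980°.
Hence λ₂ = 33.512° + 119.980° = 153.492°.
The forward bearing on arrival equals the back-azimuth from the destination plus 180°.
Back-azimuth from P₂ (61.94°, 153.49°) to P₁ (56.97°, 33.51°), with Δλ' = λ₁ − λ₂ = -119.98°: atan2( sin Δλ' cos φ₁ , cos φ₂ sin φ₁ − sin φ₂ cos φ₁ cos Δλ' ) = 323.36°.
Final bearing = (323.36° + 180°) mod 360° = 143.36°.

final bearing 143.36°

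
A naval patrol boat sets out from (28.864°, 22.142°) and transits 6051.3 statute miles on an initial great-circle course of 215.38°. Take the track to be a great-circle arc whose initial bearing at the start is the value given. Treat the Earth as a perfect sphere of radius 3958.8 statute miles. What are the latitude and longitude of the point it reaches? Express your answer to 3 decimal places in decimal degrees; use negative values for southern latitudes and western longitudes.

latitude -43.870°, longitude -31.220°

Angular distance δ = d/R = 6051.3 / 3958.8 = 1.528569 rad.
With φ₁ = 28.864° = 0.503772 rad and θ = 215.38° = 3.759090 rad:
sin φ₂ = sin φ₁ cos δ + cos φ₁ sin δ cos θ = (0.482732)(0.042215) + (0.875768)(0.999109)(-0.815330) = -0.693025
φ₂ = asin(-0.693025) = -0.765677 rad = -43.870°.
For the longitude increment, Δλ = atan2( sin θ sin δ cos φ₁, cos δ − sin φ₁ sin φ₂ ) = atan2(-0.506615, 0.376760) = -53.362°.
Hence λ₂ = 22.142° + -53.362° = -31.220°.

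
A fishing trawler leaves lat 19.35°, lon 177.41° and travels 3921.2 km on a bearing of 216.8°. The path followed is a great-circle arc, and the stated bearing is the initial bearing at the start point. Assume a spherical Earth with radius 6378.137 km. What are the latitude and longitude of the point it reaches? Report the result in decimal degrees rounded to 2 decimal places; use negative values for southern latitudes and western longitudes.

Central angle δ = d/R = 0.614788 rad.
With φ₁ = 19.35° = 0.337721 rad and θ = 216.8° = 3.783874 rad:
Destination latitude: φ₂ = arcsin( sin φ₁ cos δ + cos φ₁ sin δ cos θ ) = arcsin(-0.165092) = -9.50°.
Δλ = atan2( sin θ sin δ cos φ₁ , cos δ − sin φ₁ sin φ₂ ) = atan2(-0.325991, 0.871597) = -0.357907 rad = -20.51°.
λ₂ = 177.41° + -20.51° = 156.90°.

latitude -9.50°, longitude 156.90°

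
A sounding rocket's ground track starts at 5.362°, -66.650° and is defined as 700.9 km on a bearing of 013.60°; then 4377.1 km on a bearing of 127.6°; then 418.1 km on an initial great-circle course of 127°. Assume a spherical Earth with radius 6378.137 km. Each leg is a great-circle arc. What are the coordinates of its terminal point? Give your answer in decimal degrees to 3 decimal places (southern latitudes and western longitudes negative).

Apply the spherical direct solution leg by leg, carrying full precision between legs.
Leg 1: from (5.362°, -66.650°), δ = 700.9/6378.137 = 0.109891 rad, θ = 13.6° → φ = 11.479°, λ = -65.142°.
Leg 2: from (11.479°, -65.142°), δ = 4377.1/6378.137 = 0.686266 rad, θ = 127.6° → φ = -12.999°, λ = -34.129°.
Leg 3: from (-12.999°, -34.129°), δ = 418.1/6378.137 = 0.065552 rad, θ = 127° → φ = -15.240°, λ = -31.020°.

latitude -15.240°, longitude -31.020°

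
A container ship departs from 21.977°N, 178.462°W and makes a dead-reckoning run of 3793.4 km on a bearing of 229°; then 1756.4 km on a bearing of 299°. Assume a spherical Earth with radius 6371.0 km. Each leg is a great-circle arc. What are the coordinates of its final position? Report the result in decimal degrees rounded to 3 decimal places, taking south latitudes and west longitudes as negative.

latitude 5.838°, longitude 142.636°

Apply the spherical direct solution leg by leg, carrying full precision between legs.
Leg 1: from (21.977°, -178.462°), δ = 3793.4/6371 = 0.595417 rad, θ = 229° → φ = -1.798°, λ = 156.483°.
Leg 2: from (-1.798°, 156.483°), δ = 1756.4/6371 = 0.275687 rad, θ = 299° → φ = 5.838°, λ = 142.636°.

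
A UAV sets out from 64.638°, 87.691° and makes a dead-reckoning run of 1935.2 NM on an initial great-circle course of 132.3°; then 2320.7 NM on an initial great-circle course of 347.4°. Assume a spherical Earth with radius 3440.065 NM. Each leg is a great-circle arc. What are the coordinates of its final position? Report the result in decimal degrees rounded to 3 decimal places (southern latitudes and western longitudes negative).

Apply the spherical direct solution leg by leg, carrying full precision between legs.
Leg 1: from (64.638°, 87.691°), δ = 1935.2/3440.065 = 0.562548 rad, θ = 132.3° → φ = 37.634°, λ = 117.567°.
Leg 2: from (37.634°, 117.567°), δ = 2320.7/3440.065 = 0.674609 rad, θ = 347.4° → φ = 73.654°, λ = 88.611°.

latitude 73.654°, longitude 88.611°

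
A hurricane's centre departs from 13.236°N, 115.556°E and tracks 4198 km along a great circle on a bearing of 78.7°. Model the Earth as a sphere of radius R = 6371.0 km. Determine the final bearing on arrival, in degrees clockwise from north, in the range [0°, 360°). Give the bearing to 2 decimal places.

δ = 4198/6371 = 0.658923 rad (37.7535°).
Converting: φ₁ = 0.231012 rad, θ = 1.373574 rad.
Applying the spherical law of cosines for sides, sin φ₂ = sin φ₁ cos δ + cos φ₁ sin δ cos θ = 0.297814, so φ₂ = 17.326°.
For the longitude increment, Δλ = atan2( sin θ sin δ cos φ₁, cos δ − sin φ₁ sin φ₂ ) = atan2(0.584447, 0.722464) = 38.972°.
λ₂ = λ₁ + Δλ = 154.528°.
The forward bearing on arrival equals the back-azimuth from the destination plus 180°.
Back-azimuth from P₂ (17.33°, 154.53°) to P₁ (13.24°, 115.56°), with Δλ' = λ₁ − λ₂ = -38.97°: atan2( sin Δλ' cos φ₁ , cos φ₂ sin φ₁ − sin φ₂ cos φ₁ cos Δλ' ) = 269.36°.
Final bearing = (269.36° + 180°) mod 360° = 89.36°.

final bearing 89.36°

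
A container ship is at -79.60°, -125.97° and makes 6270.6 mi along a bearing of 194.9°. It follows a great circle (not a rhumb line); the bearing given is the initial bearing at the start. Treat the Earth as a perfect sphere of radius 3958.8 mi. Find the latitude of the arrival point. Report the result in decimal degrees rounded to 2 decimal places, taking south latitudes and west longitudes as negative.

latitude -9.29°

The arc subtends δ = 6270.6/3958.8 = 1.583965 rad at the centre.
Converting: φ₁ = -1.389282 rad, θ = 3.401647 rad.
sin φ₂ = sin φ₁ cos δ + cos φ₁ sin δ cos θ = (-0.983571)(-0.013168) + (0.180519)(0.999913)(-0.966376) = -0.161482
φ₂ = asin(-0.161482) = -0.162193 rad = -9.29°.
Then Δλ = atan2(-0.046413, -0.171998) = -2.878022 rad, from sin θ sin δ cos φ₁ over cos δ − sin φ₁ sin φ₂.
λ₂ = -125.97° + -164.90° = -290.87°, normalized to (−180°, 180°] → 69.13°.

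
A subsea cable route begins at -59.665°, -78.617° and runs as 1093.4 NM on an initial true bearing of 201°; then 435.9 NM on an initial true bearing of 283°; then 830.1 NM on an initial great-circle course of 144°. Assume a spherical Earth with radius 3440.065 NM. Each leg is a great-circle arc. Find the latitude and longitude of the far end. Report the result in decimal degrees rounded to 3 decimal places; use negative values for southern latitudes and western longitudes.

latitude -79.636°, longitude -77.236°

Apply the spherical direct solution leg by leg, carrying full precision between legs.
Leg 1: from (-59.665°, -78.617°), δ = 1093.4/3440.065 = 0.317843 rad, θ = 201° → φ = -75.287°, λ = -104.784°.
Leg 2: from (-75.287°, -104.784°), δ = 435.9/3440.065 = 0.126713 rad, θ = 283° → φ = -72.220°, λ = -128.565°.
Leg 3: from (-72.220°, -128.565°), δ = 830.1/3440.065 = 0.241304 rad, θ = 144° → φ = -79.636°, λ = -77.236°.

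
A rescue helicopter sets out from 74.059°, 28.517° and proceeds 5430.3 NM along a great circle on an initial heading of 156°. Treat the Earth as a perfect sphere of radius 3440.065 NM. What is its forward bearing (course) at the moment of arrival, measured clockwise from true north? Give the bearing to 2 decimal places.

Central angle δ = d/R = 1.578546 rad.
Start latitude φ₁ = 1.292573 rad; initial bearing θ = 2.722714 rad.
Applying the spherical law of cosines for sides, sin φ₂ = sin φ₁ cos δ + cos φ₁ sin δ cos θ = -0.258347, so φ₂ = -14.972°.
For the longitude increment, Δλ = atan2( sin θ sin δ cos φ₁, cos δ − sin φ₁ sin φ₂ ) = atan2(0.111706, 0.240663) = 24.899°.
λ₂ = λ₁ + Δλ = 53.416°.
The forward bearing on arrival equals the back-azimuth from the destination plus 180°.
Back-azimuth from P₂ (-14.97°, 53.42°) to P₁ (74.06°, 28.52°), with Δλ' = λ₁ − λ₂ = -24.90°: atan2( sin Δλ' cos φ₁ , cos φ₂ sin φ₁ − sin φ₂ cos φ₁ cos Δλ' ) = 353.36°.
Final bearing = (353.36° + 180°) mod 360° = 173.36°.

final bearing 173.36°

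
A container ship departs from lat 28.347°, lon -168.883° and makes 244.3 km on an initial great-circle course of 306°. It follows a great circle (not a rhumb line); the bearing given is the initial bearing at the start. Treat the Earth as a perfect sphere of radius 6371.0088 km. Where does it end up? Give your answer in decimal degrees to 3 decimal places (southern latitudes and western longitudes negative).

Angular distance δ = d/R = 244.3 / 6371.0088 = 0.038346 rad.
Start latitude φ₁ = 0.494748 rad; initial bearing θ = 5.340708 rad.
Applying the spherical law of cosines for sides, sin φ₂ = sin φ₁ cos δ + cos φ₁ sin δ cos θ = 0.494293, so φ₂ = 29.623°.
Δλ = atan2( sin θ sin δ cos φ₁ , cos δ − sin φ₁ sin φ₂ ) = atan2(-0.027296, 0.764570) = -0.035685 rad = -2.045°.
λ₂ = -168.883° + -2.045° = -170.928°.

latitude 29.623°, longitude -170.928°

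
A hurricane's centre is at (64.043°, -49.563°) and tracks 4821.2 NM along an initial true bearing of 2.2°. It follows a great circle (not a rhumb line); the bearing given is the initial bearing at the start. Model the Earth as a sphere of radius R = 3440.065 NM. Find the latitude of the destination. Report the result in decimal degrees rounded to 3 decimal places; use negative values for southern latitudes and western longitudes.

latitude 35.635°

The arc subtends δ = 4821.2/3440.065 = 1.401485 rad at the centre.
With φ₁ = 64.043° = 1.117761 rad and θ = 2.2° = 0.038397 rad:
Destination latitude: φ₂ = arcsin( sin φ₁ cos δ + cos φ₁ sin δ cos θ ) = arcsin(0.582625) = 35.635°.
For the longitude increment, Δλ = atan2( sin θ sin δ cos φ₁, cos δ − sin φ₁ sin φ₂ ) = atan2(0.016562, -0.355348) = 177.332°.
λ₂ = λ₁ + Δλ = 127.769°.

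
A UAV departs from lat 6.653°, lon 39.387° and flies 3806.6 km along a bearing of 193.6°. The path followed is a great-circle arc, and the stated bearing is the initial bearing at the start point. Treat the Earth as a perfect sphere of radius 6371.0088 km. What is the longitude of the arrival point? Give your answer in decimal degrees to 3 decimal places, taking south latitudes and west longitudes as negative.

Central angle δ = d/R = 0.597488 rad.
With φ₁ = 6.653° = 0.116117 rad and θ = 193.6° = 3.378957 rad:
Applying the spherical law of cosines for sides, sin φ₂ = sin φ₁ cos δ + cos φ₁ sin δ cos θ = -0.447327, so φ₂ = -26.572°.
Δλ = atan2( sin θ sin δ cos φ₁ , cos δ − sin φ₁ sin φ₂ ) = atan2(-0.131392, 0.878577) = -0.148451 rad = -8.506°.
λ₂ = λ₁ + Δλ = 30.881°.

longitude 30.881°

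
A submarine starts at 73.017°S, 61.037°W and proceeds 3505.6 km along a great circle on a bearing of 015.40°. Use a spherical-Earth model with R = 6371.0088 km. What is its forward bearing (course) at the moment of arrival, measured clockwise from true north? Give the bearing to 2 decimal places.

The arc subtends δ = 3505.6/6371.0088 = 0.550243 rad at the centre.
With φ₁ = -73.017° = -1.274387 rad and θ = 15.4° = 0.268781 rad:
Applying the spherical law of cosines for sides, sin φ₂ = sin φ₁ cos δ + cos φ₁ sin δ cos θ = -0.667979, so φ₂ = -41.911°.
Δλ = atan2( sin θ sin δ cos φ₁ , cos δ − sin φ₁ sin φ₂ ) = atan2(0.040559, 0.213549) = 0.187691 rad = 10.754°.
λ₂ = -61.037° + 10.754° = -50.283°.
The forward bearing on arrival equals the back-azimuth from the destination plus 180°.
Back-azimuth from P₂ (-41.91°, -50.28°) to P₁ (-73.02°, -61.04°), with Δλ' = λ₁ − λ₂ = -10.75°: atan2( sin Δλ' cos φ₁ , cos φ₂ sin φ₁ − sin φ₂ cos φ₁ cos Δλ' ) = 185.98°.
Final bearing = (185.98° + 180°) mod 360° = 5.98°.

final bearing 5.98°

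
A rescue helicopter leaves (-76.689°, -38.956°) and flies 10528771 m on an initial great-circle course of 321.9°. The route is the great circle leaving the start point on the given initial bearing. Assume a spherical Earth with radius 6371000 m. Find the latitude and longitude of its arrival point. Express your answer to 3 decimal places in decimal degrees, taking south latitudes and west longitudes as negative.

Angular distance δ = d/R = 10528771 / 6371000 = 1.652609 rad.
With φ₁ = -76.689° = -1.338476 rad and θ = 321.9° = 5.618215 rad:
sin φ₂ = sin φ₁ cos δ + cos φ₁ sin δ cos θ = (-0.973135)(-0.081721) + (0.230237)(0.996655)(0.786935) = 0.260101
φ₂ = asin(0.260101) = 0.263127 rad = 15.076°.
Δλ = atan2( sin θ sin δ cos φ₁ , cos δ − sin φ₁ sin φ₂ ) = atan2(-0.141589, 0.171392) = -0.690461 rad = -39.561°.
λ₂ = λ₁ + Δλ = -78.517°.

latitude 15.076°, longitude -78.517°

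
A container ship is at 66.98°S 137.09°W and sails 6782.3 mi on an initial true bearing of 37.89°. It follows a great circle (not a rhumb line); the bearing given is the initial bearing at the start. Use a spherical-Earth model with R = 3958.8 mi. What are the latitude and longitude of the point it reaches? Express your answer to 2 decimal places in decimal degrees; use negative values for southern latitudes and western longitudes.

δ = 6782.3/3958.8 = 1.713221 rad (98.1603°).
Start latitude φ₁ = -1.169022 rad; initial bearing θ = 0.661305 rad.
sin φ₂ = sin φ₁ cos δ + cos φ₁ sin δ cos θ = (-0.920368)(-0.141944) + (0.391052)(0.989875)(0.789191) = 0.436131
φ₂ = asin(0.436131) = 0.451295 rad = 25.86°.
Then Δλ = atan2(0.237732, 0.259457) = 0.741730 rad, from sin θ sin δ cos φ₁ over cos δ − sin φ₁ sin φ₂.
λ₂ = -137.09° + 42.50° = -94.59°.

latitude 25.86°, longitude -94.59°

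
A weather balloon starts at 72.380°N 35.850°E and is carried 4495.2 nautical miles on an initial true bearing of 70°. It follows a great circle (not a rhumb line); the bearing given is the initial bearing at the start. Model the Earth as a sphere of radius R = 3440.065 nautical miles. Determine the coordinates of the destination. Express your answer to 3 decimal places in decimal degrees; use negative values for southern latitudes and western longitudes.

latitude 20.409°, longitude 140.413°

δ = 4495.2/3440.065 = 1.306719 rad (74.8695°).
With φ₁ = 72.380° = 1.263269 rad and θ = 70° = 1.221730 rad:
Applying the spherical law of cosines for sides, sin φ₂ = sin φ₁ cos δ + cos φ₁ sin δ cos θ = 0.348714, so φ₂ = 20.409°.
Then Δλ = atan2(0.274587, -0.071336) = 1.824971 rad, from sin θ sin δ cos φ₁ over cos δ − sin φ₁ sin φ₂.
λ₂ = λ₁ + Δλ = 140.413°.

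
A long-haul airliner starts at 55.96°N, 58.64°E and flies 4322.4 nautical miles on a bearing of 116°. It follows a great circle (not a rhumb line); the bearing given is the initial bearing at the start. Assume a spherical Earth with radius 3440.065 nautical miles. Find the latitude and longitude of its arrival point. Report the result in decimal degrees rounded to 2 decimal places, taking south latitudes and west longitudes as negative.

latitude 1.31°, longitude 117.40°

Central angle δ = d/R = 1.256488 rad.
Converting: φ₁ = 0.976686 rad, θ = 2.024582 rad.
sin φ₂ = sin φ₁ cos δ + cos φ₁ sin δ cos θ = (0.828647)(0.309159) + (0.559772)(0.951010)(-0.438371) = 0.022817
φ₂ = asin(0.022817) = 0.022819 rad = 1.31°.
Then Δλ = atan2(0.478472, 0.290251) = 1.025522 rad, from sin θ sin δ cos φ₁ over cos δ − sin φ₁ sin φ₂.
λ₂ = λ₁ + Δλ = 117.40°.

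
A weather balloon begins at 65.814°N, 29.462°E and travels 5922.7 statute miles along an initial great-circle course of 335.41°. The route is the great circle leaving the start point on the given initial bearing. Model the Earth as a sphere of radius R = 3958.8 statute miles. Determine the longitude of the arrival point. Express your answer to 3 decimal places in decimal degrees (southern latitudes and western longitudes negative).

longitude -123.022°

Angular distance δ = d/R = 5922.7 / 3958.8 = 1.496085 rad.
Start latitude φ₁ = 1.148671 rad; initial bearing θ = 5.854009 rad.
Applying the spherical law of cosines for sides, sin φ₂ = sin φ₁ cos δ + cos φ₁ sin δ cos θ = 0.439595, so φ₂ = 26.078°.
Then Δλ = atan2(-0.170010, -0.326365) = -2.661350 rad, from sin θ sin δ cos φ₁ over cos δ − sin φ₁ sin φ₂.
λ₂ = 29.462° + -152.484° = -123.022°.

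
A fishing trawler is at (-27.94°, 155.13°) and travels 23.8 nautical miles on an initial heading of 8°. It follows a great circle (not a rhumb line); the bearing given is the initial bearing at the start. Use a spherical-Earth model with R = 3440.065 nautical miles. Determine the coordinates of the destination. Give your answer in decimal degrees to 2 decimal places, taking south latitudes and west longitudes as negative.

latitude -27.55°, longitude 155.19°

Central angle δ = d/R = 0.006918 rad.
Converting: φ₁ = -0.487645 rad, θ = 0.139626 rad.
Destination latitude: φ₂ = arcsin( sin φ₁ cos δ + cos φ₁ sin δ cos θ ) = arcsin(-0.462483) = -27.55°.
For the longitude increment, Δλ = atan2( sin θ sin δ cos φ₁, cos δ − sin φ₁ sin φ₂ ) = atan2(0.000851, 0.783281) = 0.06°.
Hence λ₂ = 155.13° + 0.06° = 155.19°.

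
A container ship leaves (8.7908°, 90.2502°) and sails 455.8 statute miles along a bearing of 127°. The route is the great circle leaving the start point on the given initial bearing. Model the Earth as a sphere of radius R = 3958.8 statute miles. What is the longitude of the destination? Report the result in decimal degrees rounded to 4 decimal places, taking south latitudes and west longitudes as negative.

The arc subtends δ = 455.8/3958.8 = 0.115136 rad at the centre.
With φ₁ = 8.7908° = 0.153428 rad and θ = 127° = 2.216568 rad:
Destination latitude: φ₂ = arcsin( sin φ₁ cos δ + cos φ₁ sin δ cos θ ) = arcsin(0.083490) = 4.7892°.
Then Δλ = atan2(0.090671, 0.980620) = 0.092201 rad, from sin θ sin δ cos φ₁ over cos δ − sin φ₁ sin φ₂.
λ₂ = 90.2502° + 5.2827° = 95.5329°.

longitude 95.5329°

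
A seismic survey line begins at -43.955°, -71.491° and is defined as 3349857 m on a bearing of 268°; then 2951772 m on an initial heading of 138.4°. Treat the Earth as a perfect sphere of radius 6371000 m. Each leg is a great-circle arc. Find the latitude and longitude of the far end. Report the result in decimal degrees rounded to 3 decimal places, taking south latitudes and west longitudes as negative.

latitude -54.330°, longitude -80.311°

Apply the spherical direct solution leg by leg, carrying full precision between legs.
Leg 1: from (-43.955°, -71.491°), δ = 3349857/6371000 = 0.525798 rad, θ = 268° → φ = -37.803°, λ = -110.899°.
Leg 2: from (-37.803°, -110.899°), δ = 2951772/6371000 = 0.463314 rad, θ = 138.4° → φ = -54.330°, λ = -80.311°.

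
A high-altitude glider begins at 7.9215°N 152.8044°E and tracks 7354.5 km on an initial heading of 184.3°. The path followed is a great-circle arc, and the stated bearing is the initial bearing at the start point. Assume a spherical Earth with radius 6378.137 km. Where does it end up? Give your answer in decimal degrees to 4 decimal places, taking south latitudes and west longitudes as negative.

The arc subtends δ = 7354.5/6378.137 = 1.153080 rad at the centre.
With φ₁ = 7.9215° = 0.138256 rad and θ = 184.3° = 3.216642 rad:
Destination latitude: φ₂ = arcsin( sin φ₁ cos δ + cos φ₁ sin δ cos θ ) = arcsin(-0.846839) = -57.8695°.
Then Δλ = atan2(-0.067878, 0.522383) = -0.129215 rad, from sin θ sin δ cos φ₁ over cos δ − sin φ₁ sin φ₂.
λ₂ = 152.8044° + -7.4035° = 145.4009°.

latitude -57.8695°, longitude 145.4009°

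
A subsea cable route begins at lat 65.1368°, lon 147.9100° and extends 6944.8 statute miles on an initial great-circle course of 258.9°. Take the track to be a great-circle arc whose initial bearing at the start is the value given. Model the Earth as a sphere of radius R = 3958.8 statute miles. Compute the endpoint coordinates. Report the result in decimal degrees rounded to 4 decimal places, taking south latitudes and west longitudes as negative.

The arc subtends δ = 6944.8/3958.8 = 1.754269 rad at the centre.
With φ₁ = 65.1368° = 1.136852 rad and θ = 258.9° = 4.518657 rad:
Destination latitude: φ₂ = arcsin( sin φ₁ cos δ + cos φ₁ sin δ cos θ ) = arcsin(-0.245123) = -14.1891°.
Then Δλ = atan2(-0.405663, 0.039958) = -1.472611 rad, from sin θ sin δ cos φ₁ over cos δ − sin φ₁ sin φ₂.
λ₂ = λ₁ + Δλ = 63.5356°.

latitude -14.1891°, longitude 63.5356°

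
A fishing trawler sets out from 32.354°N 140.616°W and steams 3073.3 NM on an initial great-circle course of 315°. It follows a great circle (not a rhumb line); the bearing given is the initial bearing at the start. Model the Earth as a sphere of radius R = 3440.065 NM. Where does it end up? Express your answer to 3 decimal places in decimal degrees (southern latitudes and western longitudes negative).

Central angle δ = d/R = 0.893384 rad.
Start latitude φ₁ = 0.564684 rad; initial bearing θ = 5.497787 rad.
Applying the spherical law of cosines for sides, sin φ₂ = sin φ₁ cos δ + cos φ₁ sin δ cos θ = 0.800861, so φ₂ = 53.212°.
Then Δλ = atan2(-0.465441, 0.198199) = -1.168223 rad, from sin θ sin δ cos φ₁ over cos δ − sin φ₁ sin φ₂.
λ₂ = -140.616° + -66.934° = -207.550°, normalized to (−180°, 180°] → 152.450°.

latitude 53.212°, longitude 152.450°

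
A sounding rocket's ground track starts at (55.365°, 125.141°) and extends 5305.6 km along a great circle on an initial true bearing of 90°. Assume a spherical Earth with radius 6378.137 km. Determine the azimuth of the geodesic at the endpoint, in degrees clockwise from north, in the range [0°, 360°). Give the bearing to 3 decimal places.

final bearing 136.939°

Angular distance δ = d/R = 5305.6 / 6378.137 = 0.831842 rad.
With φ₁ = 55.365° = 0.966302 rad and θ = 90° = 1.570796 rad:
Destination latitude: φ₂ = arcsin( sin φ₁ cos δ + cos φ₁ sin δ cos θ ) = arcsin(0.554161) = 33.653°.
For the longitude increment, Δλ = atan2( sin θ sin δ cos φ₁, cos δ − sin φ₁ sin φ₂ ) = atan2(0.420106, 0.217557) = 62.622°.
λ₂ = 125.141° + 62.622° = 187.763°, normalized to (−180°, 180°] → -172.237°.
The forward bearing on arrival equals the back-azimuth from the destination plus 180°.
Back-azimuth from P₂ (33.653°, -172.237°) to P₁ (55.365°, 125.141°), with Δλ' = λ₁ − λ₂ = 297.378°: atan2( sin Δλ' cos φ₁ , cos φ₂ sin φ₁ − sin φ₂ cos φ₁ cos Δλ' ) = 316.939°.
Final bearing = (316.939° + 180°) mod 360° = 136.939°.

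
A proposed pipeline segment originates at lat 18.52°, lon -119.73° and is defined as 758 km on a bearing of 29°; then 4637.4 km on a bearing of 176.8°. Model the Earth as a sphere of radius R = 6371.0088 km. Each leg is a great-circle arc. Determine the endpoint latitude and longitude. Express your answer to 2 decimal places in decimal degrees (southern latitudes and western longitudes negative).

Apply the spherical direct solution leg by leg, carrying full precision between legs.
Leg 1: from (18.52°, -119.73°), δ = 758/6371.0088 = 0.118976 rad, θ = 29° → φ = 24.45°, λ = -116.11°.
Leg 2: from (24.45°, -116.11°), δ = 4637.4/6371.0088 = 0.727891 rad, θ = 176.8° → φ = -17.20°, λ = -113.88°.

latitude -17.20°, longitude -113.88°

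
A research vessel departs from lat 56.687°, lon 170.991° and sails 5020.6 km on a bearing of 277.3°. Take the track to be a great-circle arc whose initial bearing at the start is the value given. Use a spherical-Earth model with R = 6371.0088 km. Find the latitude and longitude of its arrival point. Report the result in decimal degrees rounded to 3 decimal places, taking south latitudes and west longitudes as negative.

latitude 39.705°, longitude 104.919°

Angular distance δ = d/R = 5020.6 / 6371.0088 = 0.788038 rad.
Start latitude φ₁ = 0.989375 rad; initial bearing θ = 4.839798 rad.
sin φ₂ = sin φ₁ cos δ + cos φ₁ sin δ cos θ = (0.835683)(0.705237) + (0.549212)(0.708971)(0.127065) = 0.638831
φ₂ = asin(0.638831) = 0.692977 rad = 39.705°.
Then Δλ = atan2(-0.386220, 0.171378) = -1.153168 rad, from sin θ sin δ cos φ₁ over cos δ − sin φ₁ sin φ₂.
λ₂ = 170.991° + -66.072° = 104.919°.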